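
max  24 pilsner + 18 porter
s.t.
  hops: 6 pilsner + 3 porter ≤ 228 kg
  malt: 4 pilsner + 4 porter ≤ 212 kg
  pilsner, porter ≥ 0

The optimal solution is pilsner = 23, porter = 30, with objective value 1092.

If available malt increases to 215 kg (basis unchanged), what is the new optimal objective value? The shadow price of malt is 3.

1101

Δb = 3, so new z* = 1092 + (3)·(3) = 1092 + 9 = 1101.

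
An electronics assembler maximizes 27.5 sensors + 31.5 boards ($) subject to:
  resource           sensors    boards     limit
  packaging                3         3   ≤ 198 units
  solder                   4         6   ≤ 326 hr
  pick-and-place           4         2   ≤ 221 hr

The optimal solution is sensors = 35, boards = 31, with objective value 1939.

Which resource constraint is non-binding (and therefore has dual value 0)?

packaging: 198/198 (binding)
solder: 326/326 (binding)
pick-and-place: 202/221 (slack 19)
By complementary slackness, a constraint with positive slack has shadow price 0 → pick-and-place.

pick-and-place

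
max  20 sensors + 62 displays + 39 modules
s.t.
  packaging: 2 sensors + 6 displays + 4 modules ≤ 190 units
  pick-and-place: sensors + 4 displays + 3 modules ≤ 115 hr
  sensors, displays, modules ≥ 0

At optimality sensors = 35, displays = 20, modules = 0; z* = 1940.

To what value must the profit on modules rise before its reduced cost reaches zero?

At the optimum: packaging uses 190 of 190 (binding); pick-and-place uses 115 of 115 (binding).
From A_Bᵀ y = c: 2·y_packaging + 1·y_pick-and-place = 20; 6·y_packaging + 4·y_pick-and-place = 62.
→ y_packaging = 9 and y_pick-and-place = 2.
modules enters the basis when its profit ≥ yᵀa₃ = 9·4 + 2·3 = 42.

42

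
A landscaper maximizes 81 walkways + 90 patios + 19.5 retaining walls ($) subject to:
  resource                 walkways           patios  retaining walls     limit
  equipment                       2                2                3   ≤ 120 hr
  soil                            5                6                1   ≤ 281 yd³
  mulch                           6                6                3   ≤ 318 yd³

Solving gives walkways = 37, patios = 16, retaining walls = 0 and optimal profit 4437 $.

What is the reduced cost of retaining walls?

-7.5

Binding: soil and mulch. Non-binding: equipment (14 unused).
Slack constraints have shadow price 0 (complementary slackness).
Dual feasibility on the basic columns requires 5·y_soil + 6·y_mulch = 81, 6·y_soil + 6·y_mulch = 90.
This yields shadow prices y_soil = 9, y_mulch = 6.
Reduced cost of retaining walls: c₃ − yᵀa₃ = 19.5 − (9·1 + 6·3) = 19.5 − 27 = -7.5.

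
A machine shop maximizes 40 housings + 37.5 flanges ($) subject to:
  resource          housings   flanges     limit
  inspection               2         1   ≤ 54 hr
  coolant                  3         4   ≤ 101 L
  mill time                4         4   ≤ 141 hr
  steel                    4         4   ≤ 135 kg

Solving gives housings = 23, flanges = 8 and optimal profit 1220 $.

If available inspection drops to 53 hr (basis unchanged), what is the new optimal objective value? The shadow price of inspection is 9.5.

Δb = -1, so new z* = 1220 + (9.5)·(-1) = 1220 − 9.5 = 1210.5.

1210.5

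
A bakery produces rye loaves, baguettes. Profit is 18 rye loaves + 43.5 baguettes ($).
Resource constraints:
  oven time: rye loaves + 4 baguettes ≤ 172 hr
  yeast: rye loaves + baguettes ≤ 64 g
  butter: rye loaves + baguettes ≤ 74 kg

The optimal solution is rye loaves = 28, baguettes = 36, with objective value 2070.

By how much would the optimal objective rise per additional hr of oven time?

8.5

Check each constraint at x*: oven time 172/172 (tight); yeast 64/64 (tight); butter 64/74 (slack 10).
Since butter is not tight, its dual is 0.
The binding rows give the dual system: 1·y_oven time + 1·y_yeast = 18 and 4·y_oven time + 1·y_yeast = 43.5.
Solving: y_oven time = 8.5, y_yeast = 9.5.
Shadow price of oven time = 8.5.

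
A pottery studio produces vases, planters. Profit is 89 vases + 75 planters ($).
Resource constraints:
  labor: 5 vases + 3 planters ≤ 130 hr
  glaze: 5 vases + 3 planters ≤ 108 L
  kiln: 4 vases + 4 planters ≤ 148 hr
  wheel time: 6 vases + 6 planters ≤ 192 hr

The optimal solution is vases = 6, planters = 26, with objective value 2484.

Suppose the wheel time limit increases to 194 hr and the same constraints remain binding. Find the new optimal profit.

2502

At the optimum: labor uses 108 of 130 (slack = 22); glaze uses 108 of 108 (binding); kiln uses 128 of 148 (slack = 20); wheel time uses 192 of 192 (binding).
Slack constraints have shadow price 0 (complementary slackness).
Dual feasibility on the basic columns requires 5·y_glaze + 6·y_wheel time = 89, 3·y_glaze + 6·y_wheel time = 75.
This yields shadow prices y_glaze = 7, y_wheel time = 9.
Δz = y_wheel time·Δb = 9 × (2) = 18, so new z* = 2484 + 18 = 2502.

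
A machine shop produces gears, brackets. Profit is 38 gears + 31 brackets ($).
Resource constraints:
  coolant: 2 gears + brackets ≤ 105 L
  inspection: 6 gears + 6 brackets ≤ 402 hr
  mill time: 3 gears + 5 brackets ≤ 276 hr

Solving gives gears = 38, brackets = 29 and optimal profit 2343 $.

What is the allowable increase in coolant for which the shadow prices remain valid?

29

Binding constraints: coolant, inspection. The basis is B = [[2,1],[6,6]] with det 6.
Per unit increase in coolant, x* moves by d = (1, -1).
The basis stays optimal until brackets reaches 0; allowable increase = 29 L.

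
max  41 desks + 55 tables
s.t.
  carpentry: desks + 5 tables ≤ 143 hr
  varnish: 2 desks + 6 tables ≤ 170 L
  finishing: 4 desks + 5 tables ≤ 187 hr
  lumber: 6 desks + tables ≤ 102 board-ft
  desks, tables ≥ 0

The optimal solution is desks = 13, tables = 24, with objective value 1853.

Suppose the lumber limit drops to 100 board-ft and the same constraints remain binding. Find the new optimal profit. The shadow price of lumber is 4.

1845

Δb = -2, so new z* = 1853 + (4)·(-2) = 1853 − 8 = 1845.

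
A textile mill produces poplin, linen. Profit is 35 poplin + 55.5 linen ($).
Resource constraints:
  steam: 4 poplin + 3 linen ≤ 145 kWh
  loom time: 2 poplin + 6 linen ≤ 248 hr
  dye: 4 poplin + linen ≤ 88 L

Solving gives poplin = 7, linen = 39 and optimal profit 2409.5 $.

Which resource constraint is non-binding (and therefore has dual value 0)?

steam: 145/145 (binding)
loom time: 248/248 (binding)
dye: 67/88 (slack 21)
By complementary slackness, a constraint with positive slack has shadow price 0 → dye.

dye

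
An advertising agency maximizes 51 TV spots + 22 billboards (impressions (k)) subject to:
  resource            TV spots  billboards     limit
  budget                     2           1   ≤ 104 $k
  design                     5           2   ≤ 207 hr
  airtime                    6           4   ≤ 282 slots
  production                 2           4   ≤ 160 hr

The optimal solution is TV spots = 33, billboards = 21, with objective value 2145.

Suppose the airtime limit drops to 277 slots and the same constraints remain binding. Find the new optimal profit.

Check each constraint at x*: budget 87/104 (slack 17); design 207/207 (tight); airtime 282/282 (tight); production 150/160 (slack 10).
By complementary slackness, y = 0 for the non-binding constraints.
Dual feasibility on the basic columns requires 5·y_design + 6·y_airtime = 51, 2·y_design + 4·y_airtime = 22.
Solving: y_design = 9, y_airtime = 1.
Δz = y_airtime·Δb = 1 × (-5) = -5, so new z* = 2145 − 5 = 2140.

2140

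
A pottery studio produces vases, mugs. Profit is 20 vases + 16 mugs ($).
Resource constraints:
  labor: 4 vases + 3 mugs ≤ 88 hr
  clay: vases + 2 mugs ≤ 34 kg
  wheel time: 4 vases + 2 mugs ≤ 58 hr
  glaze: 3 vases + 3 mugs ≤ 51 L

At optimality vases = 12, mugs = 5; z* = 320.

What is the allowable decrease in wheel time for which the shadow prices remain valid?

24

Binding constraints: wheel time, glaze. The basis is B = [[4,2],[3,3]] with det 6.
Per unit decrease in wheel time, x* moves by d = (-0.5, 0.5).
The basis stays optimal until vases reaches 0; allowable decrease = 24 hr.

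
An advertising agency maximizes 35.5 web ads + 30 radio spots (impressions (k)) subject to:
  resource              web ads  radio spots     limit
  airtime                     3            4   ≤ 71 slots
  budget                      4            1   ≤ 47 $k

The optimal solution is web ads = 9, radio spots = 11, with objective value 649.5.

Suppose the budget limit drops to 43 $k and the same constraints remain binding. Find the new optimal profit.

Both airtime and budget are binding at x*.
From A_Bᵀ y = c: 3·y_airtime + 4·y_budget = 35.5; 4·y_airtime + 1·y_budget = 30.
Solving: y_airtime = 6.5, y_budget = 4.
Δz = y_budget·Δb = 4 × (-4) = -16, so new z* = 649.5 − 16 = 633.5.

633.5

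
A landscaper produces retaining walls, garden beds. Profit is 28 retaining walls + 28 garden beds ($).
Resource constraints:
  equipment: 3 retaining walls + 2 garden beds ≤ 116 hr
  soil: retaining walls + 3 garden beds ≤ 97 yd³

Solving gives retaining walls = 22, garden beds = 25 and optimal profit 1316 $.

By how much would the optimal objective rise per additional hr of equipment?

At the optimum: equipment uses 116 of 116 (binding); soil uses 97 of 97 (binding).
The binding rows give the dual system: 3·y_equipment + 1·y_soil = 28 and 2·y_equipment + 3·y_soil = 28.
Solving: y_equipment = 8, y_soil = 4.
Shadow price of equipment = 8.

8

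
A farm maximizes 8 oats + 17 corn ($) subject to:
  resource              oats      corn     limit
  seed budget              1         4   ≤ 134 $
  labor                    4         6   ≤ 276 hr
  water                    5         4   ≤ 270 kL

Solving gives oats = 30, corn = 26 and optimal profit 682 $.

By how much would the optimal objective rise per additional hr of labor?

1.5

Check each constraint at x*: seed budget 134/134 (tight); labor 276/276 (tight); water 254/270 (slack 16).
Slack constraints have shadow price 0 (complementary slackness).
Dual feasibility on the basic columns requires 1·y_seed budget + 4·y_labor = 8, 4·y_seed budget + 6·y_labor = 17.
→ y_seed budget = 2 and y_labor = 1.5.
Shadow price of labor = 1.5.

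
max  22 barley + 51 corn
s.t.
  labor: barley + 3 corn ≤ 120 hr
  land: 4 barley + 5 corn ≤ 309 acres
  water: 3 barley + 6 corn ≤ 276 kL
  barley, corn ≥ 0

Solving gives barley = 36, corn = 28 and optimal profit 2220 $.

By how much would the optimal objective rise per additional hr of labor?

At the optimum: labor uses 120 of 120 (binding); land uses 284 of 309 (slack = 25); water uses 276 of 276 (binding).
Slack constraints have shadow price 0 (complementary slackness).
From A_Bᵀ y = c: 1·y_labor + 3·y_water = 22; 3·y_labor + 6·y_water = 51.
Solving: y_labor = 7, y_water = 5.
Shadow price of labor = 7.

7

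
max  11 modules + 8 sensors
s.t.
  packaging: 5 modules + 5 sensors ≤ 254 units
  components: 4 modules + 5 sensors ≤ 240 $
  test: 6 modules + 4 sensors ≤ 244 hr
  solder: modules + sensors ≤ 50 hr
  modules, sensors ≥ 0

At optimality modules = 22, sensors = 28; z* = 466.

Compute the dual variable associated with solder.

2

Binding: test and solder. Non-binding: packaging (4 unused), components (12 unused).
By complementary slackness, y = 0 for the non-binding constraints.
The binding rows give the dual system: 6·y_test + 1·y_solder = 11 and 4·y_test + 1·y_solder = 8.
This yields shadow prices y_test = 1.5, y_solder = 2.
Shadow price of solder = 2.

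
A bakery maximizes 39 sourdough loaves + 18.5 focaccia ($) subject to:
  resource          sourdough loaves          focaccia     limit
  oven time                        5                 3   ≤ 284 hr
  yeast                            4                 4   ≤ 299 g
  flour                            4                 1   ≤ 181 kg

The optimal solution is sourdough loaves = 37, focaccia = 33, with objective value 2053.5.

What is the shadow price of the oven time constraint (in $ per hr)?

5

Check each constraint at x*: oven time 284/284 (tight); yeast 280/299 (slack 19); flour 181/181 (tight).
Since yeast is not tight, its dual is 0.
From A_Bᵀ y = c: 5·y_oven time + 4·y_flour = 39; 3·y_oven time + 1·y_flour = 18.5.
This yields shadow prices y_oven time = 5, y_flour = 3.5.
Shadow price of oven time = 5.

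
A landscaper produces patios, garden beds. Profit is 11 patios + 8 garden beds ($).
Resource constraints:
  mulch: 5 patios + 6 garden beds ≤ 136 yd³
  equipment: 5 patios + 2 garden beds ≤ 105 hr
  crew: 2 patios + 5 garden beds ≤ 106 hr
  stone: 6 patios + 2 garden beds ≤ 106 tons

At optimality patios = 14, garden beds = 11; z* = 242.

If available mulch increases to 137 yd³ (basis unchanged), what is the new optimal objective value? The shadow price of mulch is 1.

243

Δb = 1, so new z* = 242 + (1)·(1) = 242 + 1 = 243.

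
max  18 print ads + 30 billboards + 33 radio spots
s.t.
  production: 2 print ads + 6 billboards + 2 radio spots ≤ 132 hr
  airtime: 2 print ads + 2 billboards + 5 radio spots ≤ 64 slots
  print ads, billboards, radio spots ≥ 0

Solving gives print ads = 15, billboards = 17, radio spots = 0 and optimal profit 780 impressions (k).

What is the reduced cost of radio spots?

Both production and airtime are binding at x*.
From A_Bᵀ y = c: 2·y_production + 2·y_airtime = 18; 6·y_production + 2·y_airtime = 30.
→ y_production = 3 and y_airtime = 6.
Reduced cost of radio spots: c₃ − yᵀa₃ = 33 − (3·2 + 6·5) = 33 − 36 = -3.

-3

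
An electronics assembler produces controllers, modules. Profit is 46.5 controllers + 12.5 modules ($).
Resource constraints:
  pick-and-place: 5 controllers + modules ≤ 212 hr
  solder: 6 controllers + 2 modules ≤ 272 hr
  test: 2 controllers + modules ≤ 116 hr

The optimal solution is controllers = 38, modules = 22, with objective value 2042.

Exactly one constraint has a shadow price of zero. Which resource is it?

test

pick-and-place: 212/212 (binding)
solder: 272/272 (binding)
test: 98/116 (slack 18)
By complementary slackness, a constraint with positive slack has shadow price 0 → test.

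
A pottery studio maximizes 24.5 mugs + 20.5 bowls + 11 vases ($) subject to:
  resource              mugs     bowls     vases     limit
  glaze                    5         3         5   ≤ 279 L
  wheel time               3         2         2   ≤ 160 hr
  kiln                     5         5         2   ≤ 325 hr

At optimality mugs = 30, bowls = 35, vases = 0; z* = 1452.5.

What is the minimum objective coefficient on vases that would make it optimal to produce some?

At the optimum: glaze uses 255 of 279 (slack = 24); wheel time uses 160 of 160 (binding); kiln uses 325 of 325 (binding).
Since glaze is not tight, its dual is 0.
Dual feasibility on the basic columns requires 3·y_wheel time + 5·y_kiln = 24.5, 2·y_wheel time + 5·y_kiln = 20.5.
Solving: y_wheel time = 4, y_kiln = 2.5.
vases enters the basis when its profit ≥ yᵀa₃ = 4·2 + 2.5·2 = 13.

13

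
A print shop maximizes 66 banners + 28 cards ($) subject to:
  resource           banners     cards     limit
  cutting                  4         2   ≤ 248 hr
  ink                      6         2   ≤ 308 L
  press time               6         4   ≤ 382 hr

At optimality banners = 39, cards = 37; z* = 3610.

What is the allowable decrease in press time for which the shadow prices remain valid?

Binding constraints: ink, press time. The basis is B = [[6,2],[6,4]] with det 12.
Per unit decrease in press time, x* moves by d = (0.1667, -0.5).
The basis stays optimal until cards reaches 0; allowable decrease = 74 hr.

74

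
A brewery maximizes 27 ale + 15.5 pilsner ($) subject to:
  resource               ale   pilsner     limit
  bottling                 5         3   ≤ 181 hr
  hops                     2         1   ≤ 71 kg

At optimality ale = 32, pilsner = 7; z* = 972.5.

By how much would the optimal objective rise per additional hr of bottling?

4

At the optimum: bottling uses 181 of 181 (binding); hops uses 71 of 71 (binding).
Dual feasibility on the basic columns requires 5·y_bottling + 2·y_hops = 27, 3·y_bottling + 1·y_hops = 15.5.
Solving: y_bottling = 4, y_hops = 3.5.
Shadow price of bottling = 4.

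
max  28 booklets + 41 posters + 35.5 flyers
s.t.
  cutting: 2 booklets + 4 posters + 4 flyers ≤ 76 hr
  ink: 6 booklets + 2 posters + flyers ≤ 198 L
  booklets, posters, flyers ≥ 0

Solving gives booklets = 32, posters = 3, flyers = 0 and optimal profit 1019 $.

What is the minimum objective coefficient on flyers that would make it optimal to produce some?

39.5

At the optimum: cutting uses 76 of 76 (binding); ink uses 198 of 198 (binding).
From A_Bᵀ y = c: 2·y_cutting + 6·y_ink = 28; 4·y_cutting + 2·y_ink = 41.
Solving: y_cutting = 9.5, y_ink = 1.5.
flyers enters the basis when its profit ≥ yᵀa₃ = 9.5·4 + 1.5·1 = 39.5.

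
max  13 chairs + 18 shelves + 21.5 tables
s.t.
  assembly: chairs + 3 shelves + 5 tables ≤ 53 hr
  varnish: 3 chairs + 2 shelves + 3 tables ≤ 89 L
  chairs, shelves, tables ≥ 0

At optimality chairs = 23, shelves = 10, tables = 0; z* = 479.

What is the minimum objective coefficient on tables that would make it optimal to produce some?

Both assembly and varnish are binding at x*.
Dual feasibility on the basic columns requires 1·y_assembly + 3·y_varnish = 13, 3·y_assembly + 2·y_varnish = 18.
Solving: y_assembly = 4, y_varnish = 3.
tables enters the basis when its profit ≥ yᵀa₃ = 4·5 + 3·3 = 29.

29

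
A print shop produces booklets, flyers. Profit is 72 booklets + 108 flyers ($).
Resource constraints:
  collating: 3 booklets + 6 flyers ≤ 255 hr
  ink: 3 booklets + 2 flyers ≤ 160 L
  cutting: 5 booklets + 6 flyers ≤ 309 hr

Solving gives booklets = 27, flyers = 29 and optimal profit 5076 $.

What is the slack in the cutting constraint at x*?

cutting used = 5·27 + 6·29 = 309; slack = 309 − 309 = 0.

0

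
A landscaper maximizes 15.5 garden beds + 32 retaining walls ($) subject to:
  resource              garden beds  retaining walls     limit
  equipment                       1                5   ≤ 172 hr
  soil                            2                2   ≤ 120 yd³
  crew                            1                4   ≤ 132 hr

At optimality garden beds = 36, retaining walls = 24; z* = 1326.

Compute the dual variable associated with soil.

5

Binding: soil and crew. Non-binding: equipment (16 unused).
By complementary slackness, y = 0 for the non-binding constraint.
Dual feasibility on the basic columns requires 2·y_soil + 1·y_crew = 15.5, 2·y_soil + 4·y_crew = 32.
→ y_soil = 5 and y_crew = 5.5.
Shadow price of soil = 5.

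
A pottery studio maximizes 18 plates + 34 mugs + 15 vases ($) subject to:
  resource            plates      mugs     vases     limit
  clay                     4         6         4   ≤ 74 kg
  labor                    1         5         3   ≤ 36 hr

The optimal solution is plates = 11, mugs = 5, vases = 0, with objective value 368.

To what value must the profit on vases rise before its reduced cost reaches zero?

At the optimum: clay uses 74 of 74 (binding); labor uses 36 of 36 (binding).
The binding rows give the dual system: 4·y_clay + 1·y_labor = 18 and 6·y_clay + 5·y_labor = 34.
Solving: y_clay = 4, y_labor = 2.
vases enters the basis when its profit ≥ yᵀa₃ = 4·4 + 2·3 = 22.

22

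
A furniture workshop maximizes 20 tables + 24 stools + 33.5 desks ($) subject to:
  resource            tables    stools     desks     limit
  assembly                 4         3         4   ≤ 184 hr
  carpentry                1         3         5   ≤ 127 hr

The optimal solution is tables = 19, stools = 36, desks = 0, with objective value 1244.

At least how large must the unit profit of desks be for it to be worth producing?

Both assembly and carpentry are binding at x*.
Dual feasibility on the basic columns requires 4·y_assembly + 1·y_carpentry = 20, 3·y_assembly + 3·y_carpentry = 24.
This yields shadow prices y_assembly = 4, y_carpentry = 4.
desks enters the basis when its profit ≥ yᵀa₃ = 4·4 + 4·5 = 36.

36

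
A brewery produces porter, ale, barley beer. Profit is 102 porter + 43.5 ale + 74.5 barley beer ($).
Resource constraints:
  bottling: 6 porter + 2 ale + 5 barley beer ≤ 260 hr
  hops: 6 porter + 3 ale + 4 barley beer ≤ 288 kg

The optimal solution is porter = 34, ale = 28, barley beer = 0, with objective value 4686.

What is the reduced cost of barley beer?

-1

At the optimum: bottling uses 260 of 260 (binding); hops uses 288 of 288 (binding).
From A_Bᵀ y = c: 6·y_bottling + 6·y_hops = 102; 2·y_bottling + 3·y_hops = 43.5.
This yields shadow prices y_bottling = 7.5, y_hops = 9.5.
Reduced cost of barley beer: c₃ − yᵀa₃ = 74.5 − (7.5·5 + 9.5·4) = 74.5 − 75.5 = -1.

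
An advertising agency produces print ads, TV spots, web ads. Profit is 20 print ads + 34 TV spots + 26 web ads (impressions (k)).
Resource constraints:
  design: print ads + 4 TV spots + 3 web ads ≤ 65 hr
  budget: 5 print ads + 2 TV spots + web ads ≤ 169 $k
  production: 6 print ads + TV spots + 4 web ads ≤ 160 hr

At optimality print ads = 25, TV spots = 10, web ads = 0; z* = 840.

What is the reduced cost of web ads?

-6

Check each constraint at x*: design 65/65 (tight); budget 145/169 (slack 24); production 160/160 (tight).
Slack constraints have shadow price 0 (complementary slackness).
The binding rows give the dual system: 1·y_design + 6·y_production = 20 and 4·y_design + 1·y_production = 34.
→ y_design = 8 and y_production = 2.
Reduced cost of web ads: c₃ − yᵀa₃ = 26 − (8·3 + 2·4) = 26 − 32 = -6.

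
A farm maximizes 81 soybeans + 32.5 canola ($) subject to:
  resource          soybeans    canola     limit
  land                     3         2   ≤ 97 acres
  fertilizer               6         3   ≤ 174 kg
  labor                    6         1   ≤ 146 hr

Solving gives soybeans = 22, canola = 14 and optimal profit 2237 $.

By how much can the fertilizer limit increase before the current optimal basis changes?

Binding constraints: fertilizer, labor. The basis is B = [[6,3],[6,1]] with det -12.
Per unit increase in fertilizer, x* moves by d = (-0.0833, 0.5).
The basis stays optimal until land becomes binding; allowable increase = 4 kg.

4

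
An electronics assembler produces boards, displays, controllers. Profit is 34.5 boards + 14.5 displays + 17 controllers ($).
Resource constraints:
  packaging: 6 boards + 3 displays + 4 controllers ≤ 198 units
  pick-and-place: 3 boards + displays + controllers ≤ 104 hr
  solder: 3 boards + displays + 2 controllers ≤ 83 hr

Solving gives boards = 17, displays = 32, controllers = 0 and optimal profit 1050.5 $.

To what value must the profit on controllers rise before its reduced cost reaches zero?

Binding: packaging and solder. Non-binding: pick-and-place (21 unused).
Slack constraints have shadow price 0 (complementary slackness).
From A_Bᵀ y = c: 6·y_packaging + 3·y_solder = 34.5; 3·y_packaging + 1·y_solder = 14.5.
This yields shadow prices y_packaging = 3, y_solder = 5.5.
controllers enters the basis when its profit ≥ yᵀa₃ = 3·4 + 5.5·2 = 23.

23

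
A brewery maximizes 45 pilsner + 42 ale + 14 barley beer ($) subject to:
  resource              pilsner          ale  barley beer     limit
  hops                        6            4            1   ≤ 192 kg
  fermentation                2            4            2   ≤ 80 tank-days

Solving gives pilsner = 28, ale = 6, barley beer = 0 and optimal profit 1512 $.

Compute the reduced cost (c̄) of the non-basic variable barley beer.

Both hops and fermentation are binding at x*.
The binding rows give the dual system: 6·y_hops + 2·y_fermentation = 45 and 4·y_hops + 4·y_fermentation = 42.
This yields shadow prices y_hops = 6, y_fermentation = 4.5.
Reduced cost of barley beer: c₃ − yᵀa₃ = 14 − (6·1 + 4.5·2) = 14 − 15 = -1.

-1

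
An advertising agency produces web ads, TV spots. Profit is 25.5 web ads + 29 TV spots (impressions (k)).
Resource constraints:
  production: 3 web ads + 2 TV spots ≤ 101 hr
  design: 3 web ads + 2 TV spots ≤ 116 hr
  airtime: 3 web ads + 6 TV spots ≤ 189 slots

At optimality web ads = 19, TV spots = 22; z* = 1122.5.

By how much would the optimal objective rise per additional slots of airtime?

3

Binding: production and airtime. Non-binding: design (15 unused).
Slack constraints have shadow price 0 (complementary slackness).
From A_Bᵀ y = c: 3·y_production + 3·y_airtime = 25.5; 2·y_production + 6·y_airtime = 29.
Solving: y_production = 5.5, y_airtime = 3.
Shadow price of airtime = 3.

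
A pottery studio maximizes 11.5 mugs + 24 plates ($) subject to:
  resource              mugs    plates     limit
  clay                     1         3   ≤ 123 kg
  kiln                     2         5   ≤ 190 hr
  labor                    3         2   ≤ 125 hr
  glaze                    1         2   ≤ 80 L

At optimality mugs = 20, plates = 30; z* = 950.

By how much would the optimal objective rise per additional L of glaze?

9.5

At the optimum: clay uses 110 of 123 (slack = 13); kiln uses 190 of 190 (binding); labor uses 120 of 125 (slack = 5); glaze uses 80 of 80 (binding).
Slack constraints have shadow price 0 (complementary slackness).
The binding rows give the dual system: 2·y_kiln + 1·y_glaze = 11.5 and 5·y_kiln + 2·y_glaze = 24.
Solving: y_kiln = 1, y_glaze = 9.5.
Shadow price of glaze = 9.5.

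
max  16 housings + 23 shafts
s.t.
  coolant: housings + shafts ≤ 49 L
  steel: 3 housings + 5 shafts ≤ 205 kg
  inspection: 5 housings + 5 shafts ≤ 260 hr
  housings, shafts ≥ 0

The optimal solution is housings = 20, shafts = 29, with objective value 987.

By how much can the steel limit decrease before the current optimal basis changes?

58

Binding constraints: coolant, steel. The basis is B = [[1,1],[3,5]] with det 2.
Per unit decrease in steel, x* moves by d = (0.5, -0.5).
The basis stays optimal until shafts reaches 0; allowable decrease = 58 kg.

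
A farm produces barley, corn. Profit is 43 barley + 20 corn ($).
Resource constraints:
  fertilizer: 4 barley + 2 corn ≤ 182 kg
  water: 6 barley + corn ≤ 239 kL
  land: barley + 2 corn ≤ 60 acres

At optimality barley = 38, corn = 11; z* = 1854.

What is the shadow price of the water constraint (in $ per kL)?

Check each constraint at x*: fertilizer 174/182 (slack 8); water 239/239 (tight); land 60/60 (tight).
By complementary slackness, y = 0 for the non-binding constraint.
From A_Bᵀ y = c: 6·y_water + 1·y_land = 43; 1·y_water + 2·y_land = 20.
Solving: y_water = 6, y_land = 7.
Shadow price of water = 6.

6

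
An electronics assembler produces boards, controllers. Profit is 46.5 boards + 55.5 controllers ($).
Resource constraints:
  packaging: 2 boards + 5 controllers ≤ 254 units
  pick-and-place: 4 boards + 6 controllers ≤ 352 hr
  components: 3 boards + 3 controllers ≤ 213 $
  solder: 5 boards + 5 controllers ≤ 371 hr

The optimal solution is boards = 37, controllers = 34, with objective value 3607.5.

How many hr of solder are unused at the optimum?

16

solder used = 5·37 + 5·34 = 355; slack = 371 − 355 = 16.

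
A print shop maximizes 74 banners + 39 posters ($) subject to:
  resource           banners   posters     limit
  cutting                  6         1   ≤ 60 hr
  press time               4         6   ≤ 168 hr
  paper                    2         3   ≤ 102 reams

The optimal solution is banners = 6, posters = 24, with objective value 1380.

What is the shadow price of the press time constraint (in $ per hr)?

Binding: cutting and press time. Non-binding: paper (18 unused).
By complementary slackness, y = 0 for the non-binding constraint.
From A_Bᵀ y = c: 6·y_cutting + 4·y_press time = 74; 1·y_cutting + 6·y_press time = 39.
→ y_cutting = 9 and y_press time = 5.
Shadow price of press time = 5.

5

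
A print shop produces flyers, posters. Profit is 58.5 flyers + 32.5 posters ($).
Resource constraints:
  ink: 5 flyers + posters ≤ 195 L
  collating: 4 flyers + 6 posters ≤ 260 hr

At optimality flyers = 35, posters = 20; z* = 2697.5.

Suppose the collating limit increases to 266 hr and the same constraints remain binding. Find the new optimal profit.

Both ink and collating are binding at x*.
Dual feasibility on the basic columns requires 5·y_ink + 4·y_collating = 58.5, 1·y_ink + 6·y_collating = 32.5.
→ y_ink = 8.5 and y_collating = 4.
Δz = y_collating·Δb = 4 × (6) = 24, so new z* = 2697.5 + 24 = 2721.5.

2721.5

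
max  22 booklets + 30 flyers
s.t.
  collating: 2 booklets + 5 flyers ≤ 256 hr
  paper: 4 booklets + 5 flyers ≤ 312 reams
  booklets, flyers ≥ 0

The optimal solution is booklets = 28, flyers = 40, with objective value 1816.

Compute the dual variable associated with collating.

1

Both collating and paper are binding at x*.
From A_Bᵀ y = c: 2·y_collating + 4·y_paper = 22; 5·y_collating + 5·y_paper = 30.
Solving: y_collating = 1, y_paper = 5.
Shadow price of collating = 1.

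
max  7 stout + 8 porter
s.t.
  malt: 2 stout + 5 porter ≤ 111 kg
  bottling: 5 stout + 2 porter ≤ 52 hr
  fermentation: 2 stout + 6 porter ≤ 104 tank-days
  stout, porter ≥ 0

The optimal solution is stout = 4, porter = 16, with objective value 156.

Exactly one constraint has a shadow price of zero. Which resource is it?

malt

malt: 88/111 (slack 23)
bottling: 52/52 (binding)
fermentation: 104/104 (binding)
By complementary slackness, a constraint with positive slack has shadow price 0 → malt.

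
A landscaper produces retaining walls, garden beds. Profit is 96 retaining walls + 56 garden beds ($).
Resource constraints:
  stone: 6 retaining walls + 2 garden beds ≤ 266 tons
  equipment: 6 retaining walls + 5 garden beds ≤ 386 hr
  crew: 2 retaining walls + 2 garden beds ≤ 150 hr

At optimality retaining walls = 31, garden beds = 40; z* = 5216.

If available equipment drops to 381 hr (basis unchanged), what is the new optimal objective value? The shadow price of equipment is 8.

5176

Δb = -5, so new z* = 5216 + (8)·(-5) = 5216 − 40 = 5176.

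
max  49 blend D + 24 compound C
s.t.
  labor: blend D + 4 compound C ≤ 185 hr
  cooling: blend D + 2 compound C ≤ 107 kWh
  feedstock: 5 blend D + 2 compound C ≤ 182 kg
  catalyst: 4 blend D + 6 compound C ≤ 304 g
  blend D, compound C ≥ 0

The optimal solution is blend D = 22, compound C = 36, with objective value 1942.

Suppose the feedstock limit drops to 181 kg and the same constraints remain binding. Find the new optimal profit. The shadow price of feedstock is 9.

Δb = -1, so new z* = 1942 + (9)·(-1) = 1942 − 9 = 1933.

1933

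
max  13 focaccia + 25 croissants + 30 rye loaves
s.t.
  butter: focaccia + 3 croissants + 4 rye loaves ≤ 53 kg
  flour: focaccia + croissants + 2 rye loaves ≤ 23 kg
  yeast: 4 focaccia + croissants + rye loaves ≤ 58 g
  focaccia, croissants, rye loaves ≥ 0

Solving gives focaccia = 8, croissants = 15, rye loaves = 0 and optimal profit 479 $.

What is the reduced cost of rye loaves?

-8

At the optimum: butter uses 53 of 53 (binding); flour uses 23 of 23 (binding); yeast uses 47 of 58 (slack = 11).
Slack constraints have shadow price 0 (complementary slackness).
From A_Bᵀ y = c: 1·y_butter + 1·y_flour = 13; 3·y_butter + 1·y_flour = 25.
Solving: y_butter = 6, y_flour = 7.
Reduced cost of rye loaves: c₃ − yᵀa₃ = 30 − (6·4 + 7·2) = 30 − 38 = -8.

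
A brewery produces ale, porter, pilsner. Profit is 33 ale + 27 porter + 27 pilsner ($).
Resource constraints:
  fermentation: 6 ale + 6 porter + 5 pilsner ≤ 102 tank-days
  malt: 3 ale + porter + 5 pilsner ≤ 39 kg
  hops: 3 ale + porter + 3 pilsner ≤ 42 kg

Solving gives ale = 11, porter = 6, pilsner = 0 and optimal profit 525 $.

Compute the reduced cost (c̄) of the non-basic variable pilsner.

-8

Binding: fermentation and malt. Non-binding: hops (3 unused).
Since hops is not tight, its dual is 0.
The binding rows give the dual system: 6·y_fermentation + 3·y_malt = 33 and 6·y_fermentation + 1·y_malt = 27.
→ y_fermentation = 4 and y_malt = 3.
Reduced cost of pilsner: c₃ − yᵀa₃ = 27 − (4·5 + 3·5) = 27 − 35 = -8.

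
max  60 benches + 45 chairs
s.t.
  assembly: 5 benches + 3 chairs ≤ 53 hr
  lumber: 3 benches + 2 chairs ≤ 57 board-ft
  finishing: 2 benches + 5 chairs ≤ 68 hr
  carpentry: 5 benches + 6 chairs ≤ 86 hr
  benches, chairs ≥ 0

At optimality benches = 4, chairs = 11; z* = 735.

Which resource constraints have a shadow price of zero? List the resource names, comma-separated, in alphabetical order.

finishing, lumber

assembly: 53/53 (binding)
lumber: 34/57 (slack 23)
finishing: 63/68 (slack 5)
carpentry: 86/86 (binding)
By complementary slackness, a constraint with positive slack has shadow price 0 → finishing, lumber.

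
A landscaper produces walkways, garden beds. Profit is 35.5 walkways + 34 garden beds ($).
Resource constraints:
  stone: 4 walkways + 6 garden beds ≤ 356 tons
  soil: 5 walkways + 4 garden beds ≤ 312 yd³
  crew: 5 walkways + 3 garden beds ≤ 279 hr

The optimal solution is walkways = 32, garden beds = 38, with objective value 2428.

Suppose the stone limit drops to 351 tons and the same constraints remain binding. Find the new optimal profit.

2418

Binding: stone and soil. Non-binding: crew (5 unused).
Since crew is not tight, its dual is 0.
Dual feasibility on the basic columns requires 4·y_stone + 5·y_soil = 35.5, 6·y_stone + 4·y_soil = 34.
Solving: y_stone = 2, y_soil = 5.5.
Δz = y_stone·Δb = 2 × (-5) = -10, so new z* = 2428 − 10 = 2418.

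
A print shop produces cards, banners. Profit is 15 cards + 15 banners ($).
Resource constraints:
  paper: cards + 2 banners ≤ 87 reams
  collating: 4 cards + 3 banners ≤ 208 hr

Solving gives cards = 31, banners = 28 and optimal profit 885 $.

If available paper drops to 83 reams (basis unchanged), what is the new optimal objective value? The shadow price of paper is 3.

Δb = -4, so new z* = 885 + (3)·(-4) = 885 − 12 = 873.

873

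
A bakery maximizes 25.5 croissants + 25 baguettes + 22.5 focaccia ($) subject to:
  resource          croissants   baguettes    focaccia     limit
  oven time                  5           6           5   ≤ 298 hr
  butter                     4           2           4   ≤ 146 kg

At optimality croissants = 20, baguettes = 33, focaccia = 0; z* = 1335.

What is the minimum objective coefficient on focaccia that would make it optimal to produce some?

Both oven time and butter are binding at x*.
The binding rows give the dual system: 5·y_oven time + 4·y_butter = 25.5 and 6·y_oven time + 2·y_butter = 25.
Solving: y_oven time = 3.5, y_butter = 2.
focaccia enters the basis when its profit ≥ yᵀa₃ = 3.5·5 + 2·4 = 25.5.

25.5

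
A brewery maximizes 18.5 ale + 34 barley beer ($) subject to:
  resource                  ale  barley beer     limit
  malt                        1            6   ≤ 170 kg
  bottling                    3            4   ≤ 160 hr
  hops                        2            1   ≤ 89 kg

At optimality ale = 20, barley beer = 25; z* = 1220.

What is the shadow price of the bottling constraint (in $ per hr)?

At the optimum: malt uses 170 of 170 (binding); bottling uses 160 of 160 (binding); hops uses 65 of 89 (slack = 24).
By complementary slackness, y = 0 for the non-binding constraint.
From A_Bᵀ y = c: 1·y_malt + 3·y_bottling = 18.5; 6·y_malt + 4·y_bottling = 34.
This yields shadow prices y_malt = 2, y_bottling = 5.5.
Shadow price of bottling = 5.5.

5.5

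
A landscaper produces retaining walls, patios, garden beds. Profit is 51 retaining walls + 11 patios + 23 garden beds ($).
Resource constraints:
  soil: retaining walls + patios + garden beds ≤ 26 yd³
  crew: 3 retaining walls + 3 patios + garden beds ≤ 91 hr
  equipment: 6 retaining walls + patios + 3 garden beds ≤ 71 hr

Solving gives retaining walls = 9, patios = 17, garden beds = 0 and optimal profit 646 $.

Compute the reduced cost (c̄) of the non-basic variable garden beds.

-4

At the optimum: soil uses 26 of 26 (binding); crew uses 78 of 91 (slack = 13); equipment uses 71 of 71 (binding).
By complementary slackness, y = 0 for the non-binding constraint.
The binding rows give the dual system: 1·y_soil + 6·y_equipment = 51 and 1·y_soil + 1·y_equipment = 11.
This yields shadow prices y_soil = 3, y_equipment = 8.
Reduced cost of garden beds: c₃ − yᵀa₃ = 23 − (3·1 + 8·3) = 23 − 27 = -4.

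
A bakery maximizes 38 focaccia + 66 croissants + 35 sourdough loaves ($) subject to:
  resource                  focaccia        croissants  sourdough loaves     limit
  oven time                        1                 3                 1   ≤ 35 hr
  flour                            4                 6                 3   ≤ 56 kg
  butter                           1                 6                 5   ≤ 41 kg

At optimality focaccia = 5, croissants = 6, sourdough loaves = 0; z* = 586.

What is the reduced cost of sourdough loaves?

Check each constraint at x*: oven time 23/35 (slack 12); flour 56/56 (tight); butter 41/41 (tight).
By complementary slackness, y = 0 for the non-binding constraint.
Dual feasibility on the basic columns requires 4·y_flour + 1·y_butter = 38, 6·y_flour + 6·y_butter = 66.
Solving: y_flour = 9, y_butter = 2.
Reduced cost of sourdough loaves: c₃ − yᵀa₃ = 35 − (9·3 + 2·5) = 35 − 37 = -2.

-2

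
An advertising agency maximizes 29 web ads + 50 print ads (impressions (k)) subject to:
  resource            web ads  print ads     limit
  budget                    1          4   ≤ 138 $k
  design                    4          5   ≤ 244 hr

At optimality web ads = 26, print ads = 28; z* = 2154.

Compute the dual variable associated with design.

6

At the optimum: budget uses 138 of 138 (binding); design uses 244 of 244 (binding).
The binding rows give the dual system: 1·y_budget + 4·y_design = 29 and 4·y_budget + 5·y_design = 50.
This yields shadow prices y_budget = 5, y_design = 6.
Shadow price of design = 6.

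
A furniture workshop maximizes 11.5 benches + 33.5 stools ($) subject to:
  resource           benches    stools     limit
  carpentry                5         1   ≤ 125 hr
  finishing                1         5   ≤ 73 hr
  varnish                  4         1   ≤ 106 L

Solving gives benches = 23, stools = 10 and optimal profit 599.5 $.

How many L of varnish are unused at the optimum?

varnish used = 4·23 + 1·10 = 102; slack = 106 − 102 = 4.

4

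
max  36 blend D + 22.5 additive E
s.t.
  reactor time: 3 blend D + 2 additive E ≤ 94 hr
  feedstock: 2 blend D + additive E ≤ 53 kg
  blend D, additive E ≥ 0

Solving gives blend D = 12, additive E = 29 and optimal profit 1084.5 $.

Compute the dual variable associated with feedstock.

At the optimum: reactor time uses 94 of 94 (binding); feedstock uses 53 of 53 (binding).
From A_Bᵀ y = c: 3·y_reactor time + 2·y_feedstock = 36; 2·y_reactor time + 1·y_feedstock = 22.5.
Solving: y_reactor time = 9, y_feedstock = 4.5.
Shadow price of feedstock = 4.5.

4.5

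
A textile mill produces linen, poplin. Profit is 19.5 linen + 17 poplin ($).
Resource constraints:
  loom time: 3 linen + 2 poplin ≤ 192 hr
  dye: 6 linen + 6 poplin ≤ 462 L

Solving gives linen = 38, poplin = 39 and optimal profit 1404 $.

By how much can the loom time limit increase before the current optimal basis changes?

Binding constraints: loom time, dye. The basis is B = [[3,2],[6,6]] with det 6.
Per unit increase in loom time, x* moves by d = (1, -1).
The basis stays optimal until poplin reaches 0; allowable increase = 39 hr.

39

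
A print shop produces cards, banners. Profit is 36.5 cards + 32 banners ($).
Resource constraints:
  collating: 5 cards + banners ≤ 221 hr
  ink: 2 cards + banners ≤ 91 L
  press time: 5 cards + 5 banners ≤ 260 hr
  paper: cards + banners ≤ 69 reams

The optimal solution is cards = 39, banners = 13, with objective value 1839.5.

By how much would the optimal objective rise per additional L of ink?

Check each constraint at x*: collating 208/221 (slack 13); ink 91/91 (tight); press time 260/260 (tight); paper 52/69 (slack 17).
Slack constraints have shadow price 0 (complementary slackness).
Dual feasibility on the basic columns requires 2·y_ink + 5·y_press time = 36.5, 1·y_ink + 5·y_press time = 32.
This yields shadow prices y_ink = 4.5, y_press time = 5.5.
Shadow price of ink = 4.5.

4.5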